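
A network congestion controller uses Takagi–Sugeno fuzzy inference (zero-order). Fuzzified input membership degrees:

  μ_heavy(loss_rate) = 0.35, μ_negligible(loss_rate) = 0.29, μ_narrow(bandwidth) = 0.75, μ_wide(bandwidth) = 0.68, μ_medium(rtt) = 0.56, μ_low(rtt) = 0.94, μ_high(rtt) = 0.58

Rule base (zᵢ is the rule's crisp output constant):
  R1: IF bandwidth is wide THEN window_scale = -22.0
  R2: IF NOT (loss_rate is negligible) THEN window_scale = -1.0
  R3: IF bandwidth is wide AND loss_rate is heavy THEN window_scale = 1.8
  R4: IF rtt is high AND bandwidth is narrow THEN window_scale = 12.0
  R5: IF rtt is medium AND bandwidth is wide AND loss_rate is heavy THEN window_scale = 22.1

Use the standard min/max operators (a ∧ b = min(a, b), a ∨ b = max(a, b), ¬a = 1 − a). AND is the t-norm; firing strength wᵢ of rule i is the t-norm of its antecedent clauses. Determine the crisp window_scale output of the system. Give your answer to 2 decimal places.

-0.13

R1 (z=-22.0): wide=0.68 → w = 0.68
R2 (z=-1.0): ¬negligible=1−0.29=0.71 → w = 0.71
R3 (z=1.8): wide=0.68, heavy=0.35; AND[min(a, b)] → w = 0.35
R4 (z=12.0): high=0.58, narrow=0.75; AND[min(a, b)] → w = 0.58
R5 (z=22.1): medium=0.56, wide=0.68, heavy=0.35; AND[min(a, b)] → w = 0.35
Weighted average = (0.68·-22.0 + 0.71·-1.0 + 0.35·1.8 + 0.58·12.0 + 0.35·22.1) / (0.68 + 0.71 + 0.35 + 0.58 + 0.35)
  = -0.3450 / 2.6700 = -0.13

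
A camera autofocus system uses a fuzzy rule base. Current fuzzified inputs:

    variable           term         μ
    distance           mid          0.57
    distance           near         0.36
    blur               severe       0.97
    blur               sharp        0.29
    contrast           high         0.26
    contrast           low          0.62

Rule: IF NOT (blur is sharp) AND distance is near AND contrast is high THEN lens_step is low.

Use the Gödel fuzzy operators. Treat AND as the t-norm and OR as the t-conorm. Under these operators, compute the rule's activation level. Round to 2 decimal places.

0.26

firing strength: ¬sharp=1−0.29=0.71, near=0.36, high=0.26; AND[min(a, b)] → w = 0.26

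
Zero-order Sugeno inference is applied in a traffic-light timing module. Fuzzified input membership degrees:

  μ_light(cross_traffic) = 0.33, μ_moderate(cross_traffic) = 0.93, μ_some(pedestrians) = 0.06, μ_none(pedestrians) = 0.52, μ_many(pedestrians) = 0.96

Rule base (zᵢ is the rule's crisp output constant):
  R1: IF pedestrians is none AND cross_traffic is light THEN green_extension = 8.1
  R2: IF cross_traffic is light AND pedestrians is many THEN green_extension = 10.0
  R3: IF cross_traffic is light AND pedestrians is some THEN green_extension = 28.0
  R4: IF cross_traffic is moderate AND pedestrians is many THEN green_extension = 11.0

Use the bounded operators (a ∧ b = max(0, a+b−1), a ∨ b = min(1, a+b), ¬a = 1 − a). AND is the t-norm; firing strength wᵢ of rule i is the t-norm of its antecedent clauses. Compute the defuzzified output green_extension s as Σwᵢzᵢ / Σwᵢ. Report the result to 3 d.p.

10.754

R1 (z=8.1): none=0.52, light=0.33; AND[max(0, a+b−1)] → w = 0.00
R2 (z=10.0): light=0.33, many=0.96; AND[max(0, a+b−1)] → w = 0.29
R3 (z=28.0): light=0.33, some=0.06; AND[max(0, a+b−1)] → w = 0.00
R4 (z=11.0): moderate=0.93, many=0.96; AND[max(0, a+b−1)] → w = 0.89
Weighted average = (0.00·8.1 + 0.29·10.0 + 0.00·28.0 + 0.89·11.0) / (0.00 + 0.29 + 0.00 + 0.89)
  = 12.6900 / 1.1800 = 10.754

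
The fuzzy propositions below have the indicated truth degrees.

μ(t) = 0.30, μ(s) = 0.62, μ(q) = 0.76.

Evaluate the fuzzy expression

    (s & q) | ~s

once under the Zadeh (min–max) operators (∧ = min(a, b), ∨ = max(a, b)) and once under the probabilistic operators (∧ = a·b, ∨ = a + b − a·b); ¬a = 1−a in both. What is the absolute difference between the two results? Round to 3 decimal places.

0.052

Under Zadeh (min–max):
  s & q = min(a, b) on (0.62, 0.76) = 0.62
  ~s = 1 − 0.62 = 0.38
  (s & q) | ~s = max(a, b) on (0.62, 0.38) = 0.62
  → value = 0.6200
Under probabilistic:
  s & q = a·b on (0.6200, 0.7600) = 0.4712
  ~s = 1 − 0.6200 = 0.3800
  (s & q) | ~s = a + b − a·b on (0.4712, 0.3800) = 0.6721
  → value = 0.6721
|0.6200 − 0.6721| = 0.052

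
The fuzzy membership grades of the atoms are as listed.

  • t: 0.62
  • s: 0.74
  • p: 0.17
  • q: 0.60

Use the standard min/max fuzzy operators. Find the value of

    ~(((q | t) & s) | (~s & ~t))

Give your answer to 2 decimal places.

0.38

q | t = max(a, b) on (0.60, 0.62) = 0.62
(q | t) & s = min(a, b) on (0.62, 0.74) = 0.62
~s = 1 − 0.74 = 0.26
~t = 1 − 0.62 = 0.38
~s & ~t = min(a, b) on (0.26, 0.38) = 0.26
((q | t) & s) | (~s & ~t) = max(a, b) on (0.62, 0.26) = 0.62
~(((q | t) & s) | (~s & ~t)) = 1 − 0.62 = 0.38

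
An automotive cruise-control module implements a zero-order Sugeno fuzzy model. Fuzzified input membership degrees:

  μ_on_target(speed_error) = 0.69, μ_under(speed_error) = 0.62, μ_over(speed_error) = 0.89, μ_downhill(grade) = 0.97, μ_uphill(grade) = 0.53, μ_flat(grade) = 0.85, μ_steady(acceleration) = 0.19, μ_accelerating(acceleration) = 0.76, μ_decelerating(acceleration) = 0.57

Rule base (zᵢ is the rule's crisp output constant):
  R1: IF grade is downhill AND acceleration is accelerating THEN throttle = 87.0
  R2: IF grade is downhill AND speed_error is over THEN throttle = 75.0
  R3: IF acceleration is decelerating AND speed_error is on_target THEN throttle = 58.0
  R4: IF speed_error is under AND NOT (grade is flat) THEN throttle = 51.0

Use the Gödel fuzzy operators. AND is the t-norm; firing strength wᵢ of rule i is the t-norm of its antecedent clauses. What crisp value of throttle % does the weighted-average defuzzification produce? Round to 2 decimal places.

R1 (z=87.0): downhill=0.97, accelerating=0.76; AND[min(a, b)] → w = 0.76
R2 (z=75.0): downhill=0.97, over=0.89; AND[min(a, b)] → w = 0.89
R3 (z=58.0): decelerating=0.57, on_target=0.69; AND[min(a, b)] → w = 0.57
R4 (z=51.0): under=0.62, ¬flat=1−0.85=0.15; AND[min(a, b)] → w = 0.15
Weighted average = (0.76·87.0 + 0.89·75.0 + 0.57·58.0 + 0.15·51.0) / (0.76 + 0.89 + 0.57 + 0.15)
  = 173.5800 / 2.3700 = 73.24

73.24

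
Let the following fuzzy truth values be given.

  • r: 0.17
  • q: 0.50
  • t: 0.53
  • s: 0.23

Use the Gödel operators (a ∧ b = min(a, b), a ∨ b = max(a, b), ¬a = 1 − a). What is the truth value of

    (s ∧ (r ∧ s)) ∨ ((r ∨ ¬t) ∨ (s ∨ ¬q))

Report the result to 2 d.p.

0.50

r ∧ s = min(a, b) on (0.17, 0.23) = 0.17
s ∧ (r ∧ s) = min(a, b) on (0.23, 0.17) = 0.17
¬t = 1 − 0.53 = 0.47
r ∨ ¬t = max(a, b) on (0.17, 0.47) = 0.47
¬q = 1 − 0.50 = 0.50
s ∨ ¬q = max(a, b) on (0.23, 0.50) = 0.50
(r ∨ ¬t) ∨ (s ∨ ¬q) = max(a, b) on (0.47, 0.50) = 0.50
(s ∧ (r ∧ s)) ∨ ((r ∨ ¬t) ∨ (s ∨ ¬q)) = max(a, b) on (0.17, 0.50) = 0.50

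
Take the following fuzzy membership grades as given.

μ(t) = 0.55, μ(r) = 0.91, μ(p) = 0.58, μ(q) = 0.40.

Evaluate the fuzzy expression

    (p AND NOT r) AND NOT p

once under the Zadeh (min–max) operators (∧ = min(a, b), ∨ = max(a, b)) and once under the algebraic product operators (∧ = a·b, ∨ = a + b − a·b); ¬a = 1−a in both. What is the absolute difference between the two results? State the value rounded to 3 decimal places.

0.068

Under Zadeh (min–max):
  NOT r = 1 − 0.91 = 0.09
  p AND NOT r = min(a, b) on (0.58, 0.09) = 0.09
  NOT p = 1 − 0.58 = 0.42
  (p AND NOT r) AND NOT p = min(a, b) on (0.09, 0.42) = 0.09
  → value = 0.0900
Under algebraic product:
  NOT r = 1 − 0.9100 = 0.0900
  p AND NOT r = a·b on (0.5800, 0.0900) = 0.0522
  NOT p = 1 − 0.5800 = 0.4200
  (p AND NOT r) AND NOT p = a·b on (0.0522, 0.4200) = 0.0219
  → value = 0.0219
|0.0900 − 0.0219| = 0.068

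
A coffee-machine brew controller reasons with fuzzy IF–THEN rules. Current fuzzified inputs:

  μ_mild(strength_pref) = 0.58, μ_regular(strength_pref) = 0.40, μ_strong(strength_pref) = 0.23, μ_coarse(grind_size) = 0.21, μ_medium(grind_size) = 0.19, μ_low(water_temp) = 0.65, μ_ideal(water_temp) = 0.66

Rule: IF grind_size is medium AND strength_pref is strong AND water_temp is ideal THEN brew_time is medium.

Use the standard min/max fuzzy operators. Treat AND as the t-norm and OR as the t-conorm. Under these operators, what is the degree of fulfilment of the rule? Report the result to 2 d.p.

firing strength: medium=0.19, strong=0.23, ideal=0.66; AND[min(a, b)] → w = 0.19

0.19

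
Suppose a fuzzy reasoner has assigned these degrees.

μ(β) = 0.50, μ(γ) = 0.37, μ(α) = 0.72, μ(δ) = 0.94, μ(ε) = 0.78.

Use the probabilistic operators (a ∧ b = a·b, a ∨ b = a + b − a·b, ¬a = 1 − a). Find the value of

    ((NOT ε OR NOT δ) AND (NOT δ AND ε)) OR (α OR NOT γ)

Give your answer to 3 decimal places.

0.898

NOT ε = 1 − 0.7800 = 0.2200
NOT δ = 1 − 0.9400 = 0.0600
NOT ε OR NOT δ = a + b − a·b on (0.2200, 0.0600) = 0.2668
NOT δ = 1 − 0.9400 = 0.0600
NOT δ AND ε = a·b on (0.0600, 0.7800) = 0.0468
(NOT ε OR NOT δ) AND (NOT δ AND ε) = a·b on (0.2668, 0.0468) = 0.0125
NOT γ = 1 − 0.3700 = 0.6300
α OR NOT γ = a + b − a·b on (0.7200, 0.6300) = 0.8964
((NOT ε OR NOT δ) AND (NOT δ AND ε)) OR (α OR NOT γ) = a + b − a·b on (0.0125, 0.8964) = 0.8977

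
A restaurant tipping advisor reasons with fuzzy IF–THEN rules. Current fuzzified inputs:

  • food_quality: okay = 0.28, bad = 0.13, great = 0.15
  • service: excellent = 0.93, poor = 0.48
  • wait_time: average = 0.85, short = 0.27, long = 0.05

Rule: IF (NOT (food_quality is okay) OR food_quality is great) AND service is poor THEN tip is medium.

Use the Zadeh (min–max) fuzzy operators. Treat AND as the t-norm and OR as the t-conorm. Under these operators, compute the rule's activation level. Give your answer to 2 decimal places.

0.48

firing strength: (¬okay=1−0.28=0.72 OR great=0.15) = 0.72; AND[min(a, b)] with poor=0.48 → w = 0.48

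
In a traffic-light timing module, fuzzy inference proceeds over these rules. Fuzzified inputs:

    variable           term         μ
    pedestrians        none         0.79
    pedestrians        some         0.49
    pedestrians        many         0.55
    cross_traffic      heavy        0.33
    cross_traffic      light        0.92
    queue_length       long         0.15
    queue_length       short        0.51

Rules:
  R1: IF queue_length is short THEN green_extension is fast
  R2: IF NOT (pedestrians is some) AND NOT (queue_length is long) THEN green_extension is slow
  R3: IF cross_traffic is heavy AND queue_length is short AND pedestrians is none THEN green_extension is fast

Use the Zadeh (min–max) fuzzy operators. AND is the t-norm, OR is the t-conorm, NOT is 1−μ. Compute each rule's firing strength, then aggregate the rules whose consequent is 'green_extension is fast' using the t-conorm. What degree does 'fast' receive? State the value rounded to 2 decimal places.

R1: short=0.51 → w = 0.51
R2: ¬some=1−0.49=0.51, ¬long=1−0.15=0.85; AND[min(a, b)] → w = 0.51
R3: heavy=0.33, short=0.51, none=0.79; AND[min(a, b)] → w = 0.33
Rules with consequent 'fast': {R1, R3} → strengths 0.51, 0.33
Aggregate via t-conorm [max(a, b)]: 0.51

0.51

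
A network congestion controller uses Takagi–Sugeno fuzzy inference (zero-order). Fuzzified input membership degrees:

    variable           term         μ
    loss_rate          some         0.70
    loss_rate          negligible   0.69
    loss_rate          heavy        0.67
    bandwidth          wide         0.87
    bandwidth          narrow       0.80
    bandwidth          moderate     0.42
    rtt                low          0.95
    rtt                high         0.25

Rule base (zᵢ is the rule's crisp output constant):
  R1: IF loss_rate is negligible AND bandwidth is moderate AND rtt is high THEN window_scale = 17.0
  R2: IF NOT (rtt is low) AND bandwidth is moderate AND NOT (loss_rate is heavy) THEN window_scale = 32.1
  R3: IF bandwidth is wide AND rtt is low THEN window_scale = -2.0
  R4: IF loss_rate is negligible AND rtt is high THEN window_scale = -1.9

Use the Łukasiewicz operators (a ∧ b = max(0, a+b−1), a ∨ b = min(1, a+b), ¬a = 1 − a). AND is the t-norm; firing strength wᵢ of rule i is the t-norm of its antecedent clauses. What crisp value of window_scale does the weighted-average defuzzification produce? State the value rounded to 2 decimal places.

R1 (z=17.0): negligible=0.69, moderate=0.42, high=0.25; AND[max(0, a+b−1)] → w = 0.00
R2 (z=32.1): ¬low=1−0.95=0.05, moderate=0.42, ¬heavy=1−0.67=0.33; AND[max(0, a+b−1)] → w = 0.00
R3 (z=-2.0): wide=0.87, low=0.95; AND[max(0, a+b−1)] → w = 0.82
R4 (z=-1.9): negligible=0.69, high=0.25; AND[max(0, a+b−1)] → w = 0.00
Weighted average = (0.00·17.0 + 0.00·32.1 + 0.82·-2.0 + 0.00·-1.9) / (0.00 + 0.00 + 0.82 + 0.00)
  = -1.6400 / 0.8200 = -2.00

-2.00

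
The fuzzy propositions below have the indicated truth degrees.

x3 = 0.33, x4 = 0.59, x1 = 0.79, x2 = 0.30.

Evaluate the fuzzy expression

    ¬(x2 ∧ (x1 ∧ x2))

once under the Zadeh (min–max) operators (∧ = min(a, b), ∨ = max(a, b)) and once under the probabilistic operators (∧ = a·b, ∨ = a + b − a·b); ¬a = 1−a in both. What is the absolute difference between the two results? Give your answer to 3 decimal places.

0.229

Under Zadeh (min–max):
  x1 ∧ x2 = min(a, b) on (0.79, 0.30) = 0.30
  x2 ∧ (x1 ∧ x2) = min(a, b) on (0.30, 0.30) = 0.30
  ¬(x2 ∧ (x1 ∧ x2)) = 1 − 0.30 = 0.70
  → value = 0.7000
Under probabilistic:
  x1 ∧ x2 = a·b on (0.7900, 0.3000) = 0.2370
  x2 ∧ (x1 ∧ x2) = a·b on (0.3000, 0.2370) = 0.0711
  ¬(x2 ∧ (x1 ∧ x2)) = 1 − 0.0711 = 0.9289
  → value = 0.9289
|0.7000 − 0.9289| = 0.229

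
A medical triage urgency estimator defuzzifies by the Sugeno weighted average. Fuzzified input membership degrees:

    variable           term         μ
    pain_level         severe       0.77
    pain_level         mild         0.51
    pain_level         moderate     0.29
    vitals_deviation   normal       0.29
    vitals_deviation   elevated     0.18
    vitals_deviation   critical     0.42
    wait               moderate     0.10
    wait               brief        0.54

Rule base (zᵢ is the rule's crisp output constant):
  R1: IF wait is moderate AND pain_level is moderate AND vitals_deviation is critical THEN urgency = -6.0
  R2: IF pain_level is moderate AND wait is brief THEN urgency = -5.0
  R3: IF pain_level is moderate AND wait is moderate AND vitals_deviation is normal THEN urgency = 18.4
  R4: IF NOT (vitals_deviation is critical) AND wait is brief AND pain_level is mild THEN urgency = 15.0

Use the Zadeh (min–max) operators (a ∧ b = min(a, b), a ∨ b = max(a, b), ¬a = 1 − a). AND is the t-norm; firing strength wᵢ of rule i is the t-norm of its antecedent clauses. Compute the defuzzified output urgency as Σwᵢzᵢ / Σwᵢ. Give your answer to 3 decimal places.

R1 (z=-6.0): moderate=0.10, moderate=0.29, critical=0.42; AND[min(a, b)] → w = 0.10
R2 (z=-5.0): moderate=0.29, brief=0.54; AND[min(a, b)] → w = 0.29
R3 (z=18.4): moderate=0.29, moderate=0.10, normal=0.29; AND[min(a, b)] → w = 0.10
R4 (z=15.0): ¬critical=1−0.42=0.58, brief=0.54, mild=0.51; AND[min(a, b)] → w = 0.51
Weighted average = (0.10·-6.0 + 0.29·-5.0 + 0.10·18.4 + 0.51·15.0) / (0.10 + 0.29 + 0.10 + 0.51)
  = 7.4400 / 1.0000 = 7.440

7.440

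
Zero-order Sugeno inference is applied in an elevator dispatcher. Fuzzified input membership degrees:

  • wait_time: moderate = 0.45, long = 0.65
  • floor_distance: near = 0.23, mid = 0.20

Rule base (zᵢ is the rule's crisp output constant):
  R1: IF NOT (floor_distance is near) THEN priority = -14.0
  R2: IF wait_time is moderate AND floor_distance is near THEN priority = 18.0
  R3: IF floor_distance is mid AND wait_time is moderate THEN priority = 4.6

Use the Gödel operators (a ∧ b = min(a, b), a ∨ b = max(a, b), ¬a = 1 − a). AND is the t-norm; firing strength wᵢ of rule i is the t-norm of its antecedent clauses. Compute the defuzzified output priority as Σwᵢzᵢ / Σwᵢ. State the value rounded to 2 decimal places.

-4.77

R1 (z=-14.0): ¬near=1−0.23=0.77 → w = 0.77
R2 (z=18.0): moderate=0.45, near=0.23; AND[min(a, b)] → w = 0.23
R3 (z=4.6): mid=0.20, moderate=0.45; AND[min(a, b)] → w = 0.20
Weighted average = (0.77·-14.0 + 0.23·18.0 + 0.20·4.6) / (0.77 + 0.23 + 0.20)
  = -5.7200 / 1.2000 = -4.77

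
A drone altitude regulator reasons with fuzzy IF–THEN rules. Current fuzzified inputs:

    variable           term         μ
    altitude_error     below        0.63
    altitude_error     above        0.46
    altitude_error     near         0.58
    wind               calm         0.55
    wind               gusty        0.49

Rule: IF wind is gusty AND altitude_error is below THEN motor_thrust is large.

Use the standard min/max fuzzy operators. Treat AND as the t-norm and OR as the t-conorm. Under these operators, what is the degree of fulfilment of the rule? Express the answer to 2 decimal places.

0.49

firing strength: gusty=0.49, below=0.63; AND[min(a, b)] → w = 0.49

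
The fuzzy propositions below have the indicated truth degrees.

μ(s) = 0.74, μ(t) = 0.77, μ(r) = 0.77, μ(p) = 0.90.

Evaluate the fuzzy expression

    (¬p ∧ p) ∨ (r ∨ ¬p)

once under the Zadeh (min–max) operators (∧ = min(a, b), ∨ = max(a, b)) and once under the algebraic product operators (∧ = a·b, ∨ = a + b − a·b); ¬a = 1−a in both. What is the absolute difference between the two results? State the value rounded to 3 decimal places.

0.042

Under Zadeh (min–max):
  ¬p = 1 − 0.90 = 0.10
  ¬p ∧ p = min(a, b) on (0.10, 0.90) = 0.10
  ¬p = 1 − 0.90 = 0.10
  r ∨ ¬p = max(a, b) on (0.77, 0.10) = 0.77
  (¬p ∧ p) ∨ (r ∨ ¬p) = max(a, b) on (0.10, 0.77) = 0.77
  → value = 0.7700
Under algebraic product:
  ¬p = 1 − 0.9000 = 0.1000
  ¬p ∧ p = a·b on (0.1000, 0.9000) = 0.0900
  ¬p = 1 − 0.9000 = 0.1000
  r ∨ ¬p = a + b − a·b on (0.7700, 0.1000) = 0.7930
  (¬p ∧ p) ∨ (r ∨ ¬p) = a + b − a·b on (0.0900, 0.7930) = 0.8116
  → value = 0.8116
|0.7700 − 0.8116| = 0.042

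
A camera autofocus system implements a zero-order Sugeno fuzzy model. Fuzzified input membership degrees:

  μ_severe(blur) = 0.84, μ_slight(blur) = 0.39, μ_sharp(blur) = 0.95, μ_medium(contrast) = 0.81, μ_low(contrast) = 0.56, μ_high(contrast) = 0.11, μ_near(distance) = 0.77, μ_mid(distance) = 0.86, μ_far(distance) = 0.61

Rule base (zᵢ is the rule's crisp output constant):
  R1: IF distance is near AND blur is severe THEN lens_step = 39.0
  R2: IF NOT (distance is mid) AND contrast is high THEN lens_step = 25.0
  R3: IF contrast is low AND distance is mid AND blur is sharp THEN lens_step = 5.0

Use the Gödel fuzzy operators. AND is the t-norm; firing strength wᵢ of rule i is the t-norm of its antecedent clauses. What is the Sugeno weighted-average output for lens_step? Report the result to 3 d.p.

R1 (z=39.0): near=0.77, severe=0.84; AND[min(a, b)] → w = 0.77
R2 (z=25.0): ¬mid=1−0.86=0.14, high=0.11; AND[min(a, b)] → w = 0.11
R3 (z=5.0): low=0.56, mid=0.86, sharp=0.95; AND[min(a, b)] → w = 0.56
Weighted average = (0.77·39.0 + 0.11·25.0 + 0.56·5.0) / (0.77 + 0.11 + 0.56)
  = 35.5800 / 1.4400 = 24.708

24.708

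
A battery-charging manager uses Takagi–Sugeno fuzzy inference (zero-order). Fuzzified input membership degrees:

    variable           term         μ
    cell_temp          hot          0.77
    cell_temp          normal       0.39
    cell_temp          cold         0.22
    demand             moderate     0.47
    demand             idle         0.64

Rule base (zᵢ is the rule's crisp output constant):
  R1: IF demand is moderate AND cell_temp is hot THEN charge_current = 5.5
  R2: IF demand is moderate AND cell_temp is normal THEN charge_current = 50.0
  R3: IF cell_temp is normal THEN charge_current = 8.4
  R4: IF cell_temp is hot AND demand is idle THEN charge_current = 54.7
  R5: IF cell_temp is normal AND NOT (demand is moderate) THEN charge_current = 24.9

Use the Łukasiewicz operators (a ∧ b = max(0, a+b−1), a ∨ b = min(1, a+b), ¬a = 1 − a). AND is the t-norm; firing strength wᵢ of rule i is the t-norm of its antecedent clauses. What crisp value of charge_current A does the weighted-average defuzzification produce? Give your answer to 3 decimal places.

R1 (z=5.5): moderate=0.47, hot=0.77; AND[max(0, a+b−1)] → w = 0.24
R2 (z=50.0): moderate=0.47, normal=0.39; AND[max(0, a+b−1)] → w = 0.00
R3 (z=8.4): normal=0.39 → w = 0.39
R4 (z=54.7): hot=0.77, idle=0.64; AND[max(0, a+b−1)] → w = 0.41
R5 (z=24.9): normal=0.39, ¬moderate=1−0.47=0.53; AND[max(0, a+b−1)] → w = 0.00
Weighted average = (0.24·5.5 + 0.00·50.0 + 0.39·8.4 + 0.41·54.7 + 0.00·24.9) / (0.24 + 0.00 + 0.39 + 0.41 + 0.00)
  = 27.0230 / 1.0400 = 25.984

25.984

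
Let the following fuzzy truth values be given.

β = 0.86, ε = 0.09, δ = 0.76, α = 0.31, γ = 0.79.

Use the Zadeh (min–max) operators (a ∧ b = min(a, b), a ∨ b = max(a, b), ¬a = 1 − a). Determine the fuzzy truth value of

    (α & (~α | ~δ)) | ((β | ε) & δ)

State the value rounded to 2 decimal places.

0.76

~α = 1 − 0.31 = 0.69
~δ = 1 − 0.76 = 0.24
~α | ~δ = max(a, b) on (0.69, 0.24) = 0.69
α & (~α | ~δ) = min(a, b) on (0.31, 0.69) = 0.31
β | ε = max(a, b) on (0.86, 0.09) = 0.86
(β | ε) & δ = min(a, b) on (0.86, 0.76) = 0.76
(α & (~α | ~δ)) | ((β | ε) & δ) = max(a, b) on (0.31, 0.76) = 0.76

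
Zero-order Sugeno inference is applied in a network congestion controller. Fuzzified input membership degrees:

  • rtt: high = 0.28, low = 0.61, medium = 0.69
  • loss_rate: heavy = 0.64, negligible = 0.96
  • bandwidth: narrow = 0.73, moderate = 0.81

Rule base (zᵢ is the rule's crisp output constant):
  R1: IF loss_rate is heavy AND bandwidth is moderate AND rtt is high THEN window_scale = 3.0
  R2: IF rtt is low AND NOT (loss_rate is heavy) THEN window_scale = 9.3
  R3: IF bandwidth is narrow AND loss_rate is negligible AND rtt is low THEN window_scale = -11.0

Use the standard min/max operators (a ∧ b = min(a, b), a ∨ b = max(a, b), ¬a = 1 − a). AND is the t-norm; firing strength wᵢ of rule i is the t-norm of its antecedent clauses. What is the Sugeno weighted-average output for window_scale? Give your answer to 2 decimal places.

-2.02

R1 (z=3.0): heavy=0.64, moderate=0.81, high=0.28; AND[min(a, b)] → w = 0.28
R2 (z=9.3): low=0.61, ¬heavy=1−0.64=0.36; AND[min(a, b)] → w = 0.36
R3 (z=-11.0): narrow=0.73, negligible=0.96, low=0.61; AND[min(a, b)] → w = 0.61
Weighted average = (0.28·3.0 + 0.36·9.3 + 0.61·-11.0) / (0.28 + 0.36 + 0.61)
  = -2.5220 / 1.2500 = -2.02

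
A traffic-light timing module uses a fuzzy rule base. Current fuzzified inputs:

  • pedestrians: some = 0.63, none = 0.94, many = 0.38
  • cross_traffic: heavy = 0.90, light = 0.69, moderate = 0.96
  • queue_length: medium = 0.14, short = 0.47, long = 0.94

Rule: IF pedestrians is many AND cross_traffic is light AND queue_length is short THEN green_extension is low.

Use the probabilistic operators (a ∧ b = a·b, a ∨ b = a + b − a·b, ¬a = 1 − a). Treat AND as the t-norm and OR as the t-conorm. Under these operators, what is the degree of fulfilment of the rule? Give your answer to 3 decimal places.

firing strength: many=0.38, light=0.69, short=0.47; AND[a·b] → w = 0.1232

0.123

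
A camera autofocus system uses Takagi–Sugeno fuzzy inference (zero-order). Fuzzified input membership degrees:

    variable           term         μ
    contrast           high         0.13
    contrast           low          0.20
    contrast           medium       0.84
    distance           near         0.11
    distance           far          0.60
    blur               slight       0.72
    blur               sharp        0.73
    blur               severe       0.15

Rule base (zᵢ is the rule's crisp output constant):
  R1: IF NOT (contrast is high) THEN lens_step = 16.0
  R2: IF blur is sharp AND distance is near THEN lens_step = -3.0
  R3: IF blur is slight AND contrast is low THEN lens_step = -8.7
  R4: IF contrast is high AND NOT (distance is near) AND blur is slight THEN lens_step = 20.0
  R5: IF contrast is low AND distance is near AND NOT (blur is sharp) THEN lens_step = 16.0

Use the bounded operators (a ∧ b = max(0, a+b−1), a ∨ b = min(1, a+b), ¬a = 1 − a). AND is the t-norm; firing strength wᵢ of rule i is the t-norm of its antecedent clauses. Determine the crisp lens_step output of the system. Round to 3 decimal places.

R1 (z=16.0): ¬high=1−0.13=0.87 → w = 0.87
R2 (z=-3.0): sharp=0.73, near=0.11; AND[max(0, a+b−1)] → w = 0.00
R3 (z=-8.7): slight=0.72, low=0.20; AND[max(0, a+b−1)] → w = 0.00
R4 (z=20.0): high=0.13, ¬near=1−0.11=0.89, slight=0.72; AND[max(0, a+b−1)] → w = 0.00
R5 (z=16.0): low=0.20, near=0.11, ¬sharp=1−0.73=0.27; AND[max(0, a+b−1)] → w = 0.00
Weighted average = (0.87·16.0 + 0.00·-3.0 + 0.00·-8.7 + 0.00·20.0 + 0.00·16.0) / (0.87 + 0.00 + 0.00 + 0.00 + 0.00)
  = 13.9200 / 0.8700 = 16.000

16.000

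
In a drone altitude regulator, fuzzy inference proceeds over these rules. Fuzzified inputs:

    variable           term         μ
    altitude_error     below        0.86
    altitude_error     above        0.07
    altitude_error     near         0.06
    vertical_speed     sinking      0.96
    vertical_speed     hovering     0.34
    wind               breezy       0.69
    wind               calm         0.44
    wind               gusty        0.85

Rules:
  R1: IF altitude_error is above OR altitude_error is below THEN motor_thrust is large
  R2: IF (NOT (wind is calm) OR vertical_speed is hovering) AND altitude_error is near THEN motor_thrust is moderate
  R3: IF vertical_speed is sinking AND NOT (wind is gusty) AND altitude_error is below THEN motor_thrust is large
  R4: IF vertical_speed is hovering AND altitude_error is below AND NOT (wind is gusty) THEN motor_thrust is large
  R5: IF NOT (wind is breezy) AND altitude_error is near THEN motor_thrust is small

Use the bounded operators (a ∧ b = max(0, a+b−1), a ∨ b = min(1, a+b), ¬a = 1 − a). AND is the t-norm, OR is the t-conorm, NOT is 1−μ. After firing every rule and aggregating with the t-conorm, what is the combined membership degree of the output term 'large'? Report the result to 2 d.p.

0.93

R1: above=0.07, below=0.86; OR[min(1, a+b)] → w = 0.93
R2: (¬calm=1−0.44=0.56 OR hovering=0.34) = 0.90; AND[max(0, a+b−1)] with near=0.06 → w = 0.00
R3: sinking=0.96, ¬gusty=1−0.85=0.15, below=0.86; AND[max(0, a+b−1)] → w = 0.00
R4: hovering=0.34, below=0.86, ¬gusty=1−0.85=0.15; AND[max(0, a+b−1)] → w = 0.00
R5: ¬breezy=1−0.69=0.31, near=0.06; AND[max(0, a+b−1)] → w = 0.00
Rules with consequent 'large': {R1, R3, R4} → strengths 0.93, 0.00, 0.00
Aggregate via t-conorm [min(1, a+b)]: 0.93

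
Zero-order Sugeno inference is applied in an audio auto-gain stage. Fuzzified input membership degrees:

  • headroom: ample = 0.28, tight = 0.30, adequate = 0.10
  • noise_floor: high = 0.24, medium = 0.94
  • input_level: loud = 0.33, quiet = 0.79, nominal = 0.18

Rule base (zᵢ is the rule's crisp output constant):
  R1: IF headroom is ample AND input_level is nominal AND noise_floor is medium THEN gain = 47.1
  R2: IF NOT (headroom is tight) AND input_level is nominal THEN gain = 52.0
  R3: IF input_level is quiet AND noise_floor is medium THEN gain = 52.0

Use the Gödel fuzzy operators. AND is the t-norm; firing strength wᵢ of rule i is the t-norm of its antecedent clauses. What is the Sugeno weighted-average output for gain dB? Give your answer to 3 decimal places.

R1 (z=47.1): ample=0.28, nominal=0.18, medium=0.94; AND[min(a, b)] → w = 0.18
R2 (z=52.0): ¬tight=1−0.30=0.70, nominal=0.18; AND[min(a, b)] → w = 0.18
R3 (z=52.0): quiet=0.79, medium=0.94; AND[min(a, b)] → w = 0.79
Weighted average = (0.18·47.1 + 0.18·52.0 + 0.79·52.0) / (0.18 + 0.18 + 0.79)
  = 58.9180 / 1.1500 = 51.233

51.233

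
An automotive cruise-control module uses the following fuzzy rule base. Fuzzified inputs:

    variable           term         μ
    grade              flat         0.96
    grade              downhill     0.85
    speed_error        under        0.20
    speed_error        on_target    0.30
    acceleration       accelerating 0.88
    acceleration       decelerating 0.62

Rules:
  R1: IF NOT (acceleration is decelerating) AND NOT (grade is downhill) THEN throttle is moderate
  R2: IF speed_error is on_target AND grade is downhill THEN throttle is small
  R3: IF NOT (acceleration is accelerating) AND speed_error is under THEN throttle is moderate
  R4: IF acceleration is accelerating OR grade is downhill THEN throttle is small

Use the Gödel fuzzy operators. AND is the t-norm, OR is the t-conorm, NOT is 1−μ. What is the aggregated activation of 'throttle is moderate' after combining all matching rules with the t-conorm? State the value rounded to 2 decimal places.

R1: ¬decelerating=1−0.62=0.38, ¬downhill=1−0.85=0.15; AND[min(a, b)] → w = 0.15
R2: on_target=0.30, downhill=0.85; AND[min(a, b)] → w = 0.30
R3: ¬accelerating=1−0.88=0.12, under=0.20; AND[min(a, b)] → w = 0.12
R4: accelerating=0.88, downhill=0.85; OR[max(a, b)] → w = 0.88
Rules with consequent 'moderate': {R1, R3} → strengths 0.15, 0.12
Aggregate via t-conorm [max(a, b)]: 0.15

0.15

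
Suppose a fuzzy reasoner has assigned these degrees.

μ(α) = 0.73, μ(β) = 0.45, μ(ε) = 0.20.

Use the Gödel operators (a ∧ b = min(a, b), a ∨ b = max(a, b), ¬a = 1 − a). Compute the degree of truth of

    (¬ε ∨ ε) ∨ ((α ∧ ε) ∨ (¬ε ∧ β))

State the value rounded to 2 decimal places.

¬ε = 1 − 0.20 = 0.80
¬ε ∨ ε = max(a, b) on (0.80, 0.20) = 0.80
α ∧ ε = min(a, b) on (0.73, 0.20) = 0.20
¬ε = 1 − 0.20 = 0.80
¬ε ∧ β = min(a, b) on (0.80, 0.45) = 0.45
(α ∧ ε) ∨ (¬ε ∧ β) = max(a, b) on (0.20, 0.45) = 0.45
(¬ε ∨ ε) ∨ ((α ∧ ε) ∨ (¬ε ∧ β)) = max(a, b) on (0.80, 0.45) = 0.80

0.80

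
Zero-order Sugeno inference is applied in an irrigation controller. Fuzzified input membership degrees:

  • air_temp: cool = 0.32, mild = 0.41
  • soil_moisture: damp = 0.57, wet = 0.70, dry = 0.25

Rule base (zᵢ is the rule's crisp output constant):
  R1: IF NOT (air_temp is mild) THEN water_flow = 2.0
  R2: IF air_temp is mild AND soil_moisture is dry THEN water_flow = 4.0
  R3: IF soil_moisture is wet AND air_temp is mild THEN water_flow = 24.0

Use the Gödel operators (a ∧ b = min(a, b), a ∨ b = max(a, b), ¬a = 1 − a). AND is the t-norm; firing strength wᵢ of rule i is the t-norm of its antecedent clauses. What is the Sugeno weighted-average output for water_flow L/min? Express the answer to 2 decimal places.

R1 (z=2.0): ¬mild=1−0.41=0.59 → w = 0.59
R2 (z=4.0): mild=0.41, dry=0.25; AND[min(a, b)] → w = 0.25
R3 (z=24.0): wet=0.70, mild=0.41; AND[min(a, b)] → w = 0.41
Weighted average = (0.59·2.0 + 0.25·4.0 + 0.41·24.0) / (0.59 + 0.25 + 0.41)
  = 12.0200 / 1.2500 = 9.62

9.62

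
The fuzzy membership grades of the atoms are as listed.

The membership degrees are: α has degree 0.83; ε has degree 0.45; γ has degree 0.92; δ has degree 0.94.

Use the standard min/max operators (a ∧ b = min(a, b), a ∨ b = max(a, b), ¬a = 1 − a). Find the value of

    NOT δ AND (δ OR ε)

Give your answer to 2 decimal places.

0.06

NOT δ = 1 − 0.94 = 0.06
δ OR ε = max(a, b) on (0.94, 0.45) = 0.94
NOT δ AND (δ OR ε) = min(a, b) on (0.06, 0.94) = 0.06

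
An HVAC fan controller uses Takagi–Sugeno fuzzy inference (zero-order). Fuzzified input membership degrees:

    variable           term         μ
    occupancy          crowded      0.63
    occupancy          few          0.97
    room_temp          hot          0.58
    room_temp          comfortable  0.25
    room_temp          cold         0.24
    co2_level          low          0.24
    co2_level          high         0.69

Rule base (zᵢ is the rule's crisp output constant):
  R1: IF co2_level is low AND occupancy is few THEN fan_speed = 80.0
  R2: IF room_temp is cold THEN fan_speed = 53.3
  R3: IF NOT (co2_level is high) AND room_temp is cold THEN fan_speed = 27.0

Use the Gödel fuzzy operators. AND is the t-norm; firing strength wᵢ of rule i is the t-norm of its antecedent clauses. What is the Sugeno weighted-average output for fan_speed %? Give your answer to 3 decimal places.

53.433

R1 (z=80.0): low=0.24, few=0.97; AND[min(a, b)] → w = 0.24
R2 (z=53.3): cold=0.24 → w = 0.24
R3 (z=27.0): ¬high=1−0.69=0.31, cold=0.24; AND[min(a, b)] → w = 0.24
Weighted average = (0.24·80.0 + 0.24·53.3 + 0.24·27.0) / (0.24 + 0.24 + 0.24)
  = 38.4720 / 0.7200 = 53.433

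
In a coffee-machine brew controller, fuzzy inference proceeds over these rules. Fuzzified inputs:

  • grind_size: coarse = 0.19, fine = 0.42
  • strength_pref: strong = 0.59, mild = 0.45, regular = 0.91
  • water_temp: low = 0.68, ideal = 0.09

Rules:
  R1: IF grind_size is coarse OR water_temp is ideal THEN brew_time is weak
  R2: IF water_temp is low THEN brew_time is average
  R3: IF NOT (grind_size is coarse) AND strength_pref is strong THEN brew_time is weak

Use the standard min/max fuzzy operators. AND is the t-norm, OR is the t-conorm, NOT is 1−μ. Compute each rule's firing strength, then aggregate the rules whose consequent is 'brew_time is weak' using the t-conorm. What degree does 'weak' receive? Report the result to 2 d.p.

0.59

R1: coarse=0.19, ideal=0.09; OR[max(a, b)] → w = 0.19
R2: low=0.68 → w = 0.68
R3: ¬coarse=1−0.19=0.81, strong=0.59; AND[min(a, b)] → w = 0.59
Rules with consequent 'weak': {R1, R3} → strengths 0.19, 0.59
Aggregate via t-conorm [max(a, b)]: 0.59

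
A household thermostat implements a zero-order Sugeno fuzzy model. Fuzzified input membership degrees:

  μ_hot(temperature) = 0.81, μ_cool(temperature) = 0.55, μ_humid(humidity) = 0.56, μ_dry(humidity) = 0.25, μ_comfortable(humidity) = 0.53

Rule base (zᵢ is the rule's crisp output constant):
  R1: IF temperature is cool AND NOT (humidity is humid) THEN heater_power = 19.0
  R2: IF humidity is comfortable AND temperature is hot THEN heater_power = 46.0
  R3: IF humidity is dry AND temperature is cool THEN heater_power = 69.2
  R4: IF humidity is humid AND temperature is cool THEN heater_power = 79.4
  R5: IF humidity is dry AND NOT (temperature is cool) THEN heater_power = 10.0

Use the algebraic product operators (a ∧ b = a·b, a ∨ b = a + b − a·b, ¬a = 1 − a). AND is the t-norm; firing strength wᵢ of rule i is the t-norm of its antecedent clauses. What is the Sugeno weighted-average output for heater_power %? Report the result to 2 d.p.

R1 (z=19.0): cool=0.55, ¬humid=1−0.56=0.44; AND[a·b] → w = 0.2420
R2 (z=46.0): comfortable=0.53, hot=0.81; AND[a·b] → w = 0.4293
R3 (z=69.2): dry=0.25, cool=0.55; AND[a·b] → w = 0.1375
R4 (z=79.4): humid=0.56, cool=0.55; AND[a·b] → w = 0.3080
R5 (z=10.0): dry=0.25, ¬cool=1−0.55=0.45; AND[a·b] → w = 0.1125
Weighted average = (0.2420·19.0 + 0.4293·46.0 + 0.1375·69.2 + 0.3080·79.4 + 0.1125·10.0) / (0.2420 + 0.4293 + 0.1375 + 0.3080 + 0.1125)
  = 59.4410 / 1.2293 = 48.35

48.35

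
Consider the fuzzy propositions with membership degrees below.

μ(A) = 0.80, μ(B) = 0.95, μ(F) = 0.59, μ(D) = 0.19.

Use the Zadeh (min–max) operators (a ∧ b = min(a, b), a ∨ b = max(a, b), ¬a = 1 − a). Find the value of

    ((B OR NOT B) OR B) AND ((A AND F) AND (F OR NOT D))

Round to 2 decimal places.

NOT B = 1 − 0.95 = 0.05
B OR NOT B = max(a, b) on (0.95, 0.05) = 0.95
(B OR NOT B) OR B = max(a, b) on (0.95, 0.95) = 0.95
A AND F = min(a, b) on (0.80, 0.59) = 0.59
NOT D = 1 − 0.19 = 0.81
F OR NOT D = max(a, b) on (0.59, 0.81) = 0.81
(A AND F) AND (F OR NOT D) = min(a, b) on (0.59, 0.81) = 0.59
((B OR NOT B) OR B) AND ((A AND F) AND (F OR NOT D)) = min(a, b) on (0.95, 0.59) = 0.59

0.59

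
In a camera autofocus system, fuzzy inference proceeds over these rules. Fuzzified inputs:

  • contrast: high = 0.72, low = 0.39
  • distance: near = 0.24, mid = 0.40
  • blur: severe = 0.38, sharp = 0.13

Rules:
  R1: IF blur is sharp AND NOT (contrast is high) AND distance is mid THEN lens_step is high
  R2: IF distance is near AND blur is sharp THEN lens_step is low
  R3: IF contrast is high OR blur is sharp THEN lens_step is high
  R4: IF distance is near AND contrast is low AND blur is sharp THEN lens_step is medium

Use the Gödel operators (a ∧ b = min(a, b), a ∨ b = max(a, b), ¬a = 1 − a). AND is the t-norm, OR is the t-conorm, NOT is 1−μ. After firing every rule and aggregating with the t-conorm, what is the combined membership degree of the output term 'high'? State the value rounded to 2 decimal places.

0.72

R1: sharp=0.13, ¬high=1−0.72=0.28, mid=0.40; AND[min(a, b)] → w = 0.13
R2: near=0.24, sharp=0.13; AND[min(a, b)] → w = 0.13
R3: high=0.72, sharp=0.13; OR[max(a, b)] → w = 0.72
R4: near=0.24, low=0.39, sharp=0.13; AND[min(a, b)] → w = 0.13
Rules with consequent 'high': {R1, R3} → strengths 0.13, 0.72
Aggregate via t-conorm [max(a, b)]: 0.72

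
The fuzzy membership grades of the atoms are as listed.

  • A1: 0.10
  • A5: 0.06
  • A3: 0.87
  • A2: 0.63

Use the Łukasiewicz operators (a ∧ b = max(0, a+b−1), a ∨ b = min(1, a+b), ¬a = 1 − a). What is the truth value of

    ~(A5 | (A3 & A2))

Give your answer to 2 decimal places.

A3 & A2 = max(0, a+b−1) on (0.87, 0.63) = 0.50
A5 | (A3 & A2) = min(1, a+b) on (0.06, 0.50) = 0.56
~(A5 | (A3 & A2)) = 1 − 0.56 = 0.44

0.44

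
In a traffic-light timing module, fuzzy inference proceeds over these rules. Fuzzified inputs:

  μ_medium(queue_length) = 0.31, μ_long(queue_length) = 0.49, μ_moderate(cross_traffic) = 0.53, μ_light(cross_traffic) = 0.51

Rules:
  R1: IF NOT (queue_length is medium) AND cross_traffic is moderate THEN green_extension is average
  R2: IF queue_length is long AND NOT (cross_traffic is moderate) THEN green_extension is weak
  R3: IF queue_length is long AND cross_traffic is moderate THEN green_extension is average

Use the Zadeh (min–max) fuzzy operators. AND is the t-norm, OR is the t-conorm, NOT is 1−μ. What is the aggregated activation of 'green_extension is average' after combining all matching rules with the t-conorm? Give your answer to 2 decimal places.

R1: ¬medium=1−0.31=0.69, moderate=0.53; AND[min(a, b)] → w = 0.53
R2: long=0.49, ¬moderate=1−0.53=0.47; AND[min(a, b)] → w = 0.47
R3: long=0.49, moderate=0.53; AND[min(a, b)] → w = 0.49
Rules with consequent 'average': {R1, R3} → strengths 0.53, 0.49
Aggregate via t-conorm [max(a, b)]: 0.53

0.53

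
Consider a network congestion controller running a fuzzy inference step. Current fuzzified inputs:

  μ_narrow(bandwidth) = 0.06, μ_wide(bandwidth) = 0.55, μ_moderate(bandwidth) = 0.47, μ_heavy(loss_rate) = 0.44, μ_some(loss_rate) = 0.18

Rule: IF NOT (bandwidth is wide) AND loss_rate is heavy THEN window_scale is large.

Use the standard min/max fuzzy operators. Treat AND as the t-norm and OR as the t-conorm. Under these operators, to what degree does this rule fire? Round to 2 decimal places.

0.44

firing strength: ¬wide=1−0.55=0.45, heavy=0.44; AND[min(a, b)] → w = 0.44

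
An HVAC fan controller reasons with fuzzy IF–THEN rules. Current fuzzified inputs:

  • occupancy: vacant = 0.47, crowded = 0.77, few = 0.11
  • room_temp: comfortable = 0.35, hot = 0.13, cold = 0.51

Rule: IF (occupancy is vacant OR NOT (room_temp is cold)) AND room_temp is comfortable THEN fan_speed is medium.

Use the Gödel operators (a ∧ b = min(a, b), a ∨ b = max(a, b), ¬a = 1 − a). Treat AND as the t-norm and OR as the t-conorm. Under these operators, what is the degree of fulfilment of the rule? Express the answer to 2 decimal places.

firing strength: (vacant=0.47 OR ¬cold=1−0.51=0.49) = 0.49; AND[min(a, b)] with comfortable=0.35 → w = 0.35

0.35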